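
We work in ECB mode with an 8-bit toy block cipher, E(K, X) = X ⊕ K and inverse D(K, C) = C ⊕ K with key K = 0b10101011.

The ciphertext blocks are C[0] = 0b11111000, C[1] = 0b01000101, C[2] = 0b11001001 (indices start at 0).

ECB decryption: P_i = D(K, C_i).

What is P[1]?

P[1]: D(K, 0b01000101) = 0b11101110.

P[1] = 0b11101110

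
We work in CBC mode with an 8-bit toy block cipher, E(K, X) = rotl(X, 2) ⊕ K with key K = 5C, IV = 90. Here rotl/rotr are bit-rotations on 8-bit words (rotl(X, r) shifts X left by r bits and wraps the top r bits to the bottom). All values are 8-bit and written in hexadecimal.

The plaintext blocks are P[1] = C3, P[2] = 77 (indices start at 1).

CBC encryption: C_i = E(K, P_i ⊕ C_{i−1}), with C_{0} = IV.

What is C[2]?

C[1]: P[1] ⊕ 90 = 53; E(K, 53) = 11.
C[2]: P[2] ⊕ 11 = 66; E(K, 66) = C5.

C[2] = C5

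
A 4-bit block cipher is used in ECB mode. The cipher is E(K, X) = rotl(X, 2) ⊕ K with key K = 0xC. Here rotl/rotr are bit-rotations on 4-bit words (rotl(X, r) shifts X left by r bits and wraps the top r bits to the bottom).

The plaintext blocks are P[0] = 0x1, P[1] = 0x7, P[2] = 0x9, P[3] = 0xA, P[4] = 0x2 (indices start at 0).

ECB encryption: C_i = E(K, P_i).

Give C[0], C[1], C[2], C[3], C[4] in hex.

C[0]: E(K, 0x1) = 0x8.
C[1]: E(K, 0x7) = 0x1.
C[2]: E(K, 0x9) = 0xA.
C[3]: E(K, 0xA) = 0x6.
C[4]: E(K, 0x2) = 0x4.

C[0] = 0x8, C[1] = 0x1, C[2] = 0xA, C[3] = 0x6, C[4] = 0x4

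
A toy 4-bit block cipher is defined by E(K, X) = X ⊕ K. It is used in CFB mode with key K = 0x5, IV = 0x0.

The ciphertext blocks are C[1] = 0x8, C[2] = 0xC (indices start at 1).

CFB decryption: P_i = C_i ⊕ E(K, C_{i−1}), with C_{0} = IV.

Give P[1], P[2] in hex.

P[1] = 0xD, P[2] = 0x1

P[1]: E(K, 0x0) = 0x5; 0x8 ⊕ 0x5 = 0xD.
P[2]: E(K, 0x8) = 0xD; 0xC ⊕ 0xD = 0x1.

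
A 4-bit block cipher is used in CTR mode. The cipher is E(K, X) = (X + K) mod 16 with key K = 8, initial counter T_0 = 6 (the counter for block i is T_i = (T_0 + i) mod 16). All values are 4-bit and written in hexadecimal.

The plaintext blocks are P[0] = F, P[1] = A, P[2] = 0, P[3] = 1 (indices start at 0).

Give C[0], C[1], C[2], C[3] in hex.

CTR encryption: S_i = E(K, T_i) where T_i is the counter for block i; C_i = P_i ⊕ S_i.
C[0]: T = 6, S = E(K, T) = E; F ⊕ E = 1.
C[1]: T = 7, S = E(K, T) = F; A ⊕ F = 5.
C[2]: T = 8, S = E(K, T) = 0; 0 ⊕ 0 = 0.
C[3]: T = 9, S = E(K, T) = 1; 1 ⊕ 1 = 0.

C[0] = 1, C[1] = 5, C[2] = 0, C[3] = 0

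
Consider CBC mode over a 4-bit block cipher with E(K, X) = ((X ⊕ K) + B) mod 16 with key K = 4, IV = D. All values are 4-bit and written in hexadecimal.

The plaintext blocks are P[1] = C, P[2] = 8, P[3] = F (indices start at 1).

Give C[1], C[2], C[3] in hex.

C[1] = 0, C[2] = 7, C[3] = 7

CBC encryption: C_i = E(K, P_i ⊕ C_{i−1}), with C_{0} = IV.
C[1]: P[1] ⊕ D = 1; E(K, 1) = 0.
C[2]: P[2] ⊕ 0 = 8; E(K, 8) = 7.
C[3]: P[3] ⊕ 7 = 8; E(K, 8) = 7.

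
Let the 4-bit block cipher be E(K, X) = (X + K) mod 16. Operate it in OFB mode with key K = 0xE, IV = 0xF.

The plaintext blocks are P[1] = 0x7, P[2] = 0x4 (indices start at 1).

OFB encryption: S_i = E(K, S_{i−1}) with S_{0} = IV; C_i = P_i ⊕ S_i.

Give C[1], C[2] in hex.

C[1] = 0xA, C[2] = 0xF

C[1]: S = E(K, 0xF) = 0xD; 0x7 ⊕ 0xD = 0xA.
C[2]: S = E(K, 0xD) = 0xB; 0x4 ⊕ 0xB = 0xF.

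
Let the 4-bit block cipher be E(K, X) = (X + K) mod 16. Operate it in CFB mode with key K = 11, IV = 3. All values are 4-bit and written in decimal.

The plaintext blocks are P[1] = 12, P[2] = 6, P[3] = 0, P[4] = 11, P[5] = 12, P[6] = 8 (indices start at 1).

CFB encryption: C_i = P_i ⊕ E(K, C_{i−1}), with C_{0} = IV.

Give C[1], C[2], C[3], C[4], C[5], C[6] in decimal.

C[1] = 2, C[2] = 11, C[3] = 6, C[4] = 10, C[5] = 9, C[6] = 12

C[1]: E(K, 3) = 14; 12 ⊕ 14 = 2.
C[2]: E(K, 2) = 13; 6 ⊕ 13 = 11.
C[3]: E(K, 11) = 6; 0 ⊕ 6 = 6.
C[4]: E(K, 6) = 1; 11 ⊕ 1 = 10.
C[5]: E(K, 10) = 5; 12 ⊕ 5 = 9.
C[6]: E(K, 9) = 4; 8 ⊕ 4 = 12.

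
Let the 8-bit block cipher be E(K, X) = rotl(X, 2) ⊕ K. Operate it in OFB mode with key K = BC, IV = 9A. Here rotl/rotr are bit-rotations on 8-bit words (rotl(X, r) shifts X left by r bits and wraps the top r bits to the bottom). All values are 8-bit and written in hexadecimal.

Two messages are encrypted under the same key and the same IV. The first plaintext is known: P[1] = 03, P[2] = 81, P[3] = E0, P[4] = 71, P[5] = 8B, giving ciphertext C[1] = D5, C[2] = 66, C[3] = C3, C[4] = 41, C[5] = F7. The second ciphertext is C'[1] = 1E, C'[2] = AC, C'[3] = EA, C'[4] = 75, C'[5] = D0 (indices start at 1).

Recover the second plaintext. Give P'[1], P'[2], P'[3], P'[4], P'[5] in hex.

In OFB with a reused IV, both messages share the same keystream S_i, so C_i ⊕ C'_i = P_i ⊕ P'_i and thus P'_i = P_i ⊕ C_i ⊕ C'_i.
P'[1]: 03 ⊕ D5 ⊕ 1E = C8.
P'[2]: 81 ⊕ 66 ⊕ AC = 4B.
P'[3]: E0 ⊕ C3 ⊕ EA = C9.
P'[4]: 71 ⊕ 41 ⊕ 75 = 45.
P'[5]: 8B ⊕ F7 ⊕ D0 = AC.

P'[1] = C8, P'[2] = 4B, P'[3] = C9, P'[4] = 45, P'[5] = AC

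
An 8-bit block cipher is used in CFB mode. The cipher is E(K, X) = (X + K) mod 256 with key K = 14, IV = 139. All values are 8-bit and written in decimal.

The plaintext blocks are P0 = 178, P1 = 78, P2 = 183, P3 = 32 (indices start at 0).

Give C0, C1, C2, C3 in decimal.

C0 = 43, C1 = 119, C2 = 50, C3 = 96

CFB encryption: C_i = P_i ⊕ E(K, C_{i−1}), with C_{−1} = IV.
C0: E(K, 139) = 153; 178 ⊕ 153 = 43.
C1: E(K, 43) = 57; 78 ⊕ 57 = 119.
C2: E(K, 119) = 133; 183 ⊕ 133 = 50.
C3: E(K, 50) = 64; 32 ⊕ 64 = 96.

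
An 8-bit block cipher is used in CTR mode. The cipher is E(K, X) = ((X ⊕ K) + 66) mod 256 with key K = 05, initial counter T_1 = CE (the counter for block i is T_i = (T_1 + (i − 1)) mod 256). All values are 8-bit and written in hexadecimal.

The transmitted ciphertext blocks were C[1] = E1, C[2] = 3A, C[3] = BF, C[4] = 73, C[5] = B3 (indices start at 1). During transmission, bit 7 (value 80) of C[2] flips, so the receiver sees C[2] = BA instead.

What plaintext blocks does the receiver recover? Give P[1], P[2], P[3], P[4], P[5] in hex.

CTR decryption: S_i = E(K, T_i) where T_i is the counter for block i; P_i = C_i ⊕ S_i.
Only C[2] changed, to BA. In CTR, a change in C_i flips the same bit in P_i only; the keystream is unaffected. Decrypting the received ciphertext:
P[1]: T = CE, S = E(K, T) = 31; E1 ⊕ 31 = D0.
P[2]: T = CF, S = E(K, T) = 30; BA ⊕ 30 = 8A.
P[3]: T = D0, S = E(K, T) = 3B; BF ⊕ 3B = 84.
P[4]: T = D1, S = E(K, T) = 3A; 73 ⊕ 3A = 49.
P[5]: T = D2, S = E(K, T) = 3D; B3 ⊕ 3D = 8E.
Blocks that differ from the original plaintext: P[2].

P[1] = D0, P[2] = 8A, P[3] = 84, P[4] = 49, P[5] = 8E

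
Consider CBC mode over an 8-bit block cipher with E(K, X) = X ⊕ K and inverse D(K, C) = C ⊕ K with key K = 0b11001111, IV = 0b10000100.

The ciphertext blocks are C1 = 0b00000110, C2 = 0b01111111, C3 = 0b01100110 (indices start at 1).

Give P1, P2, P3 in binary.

P1 = 0b01001101, P2 = 0b10110110, P3 = 0b11010110

CBC decryption: P_i = D(K, C_i) ⊕ C_{i−1}, with C_{0} = IV.
P1: D(K, 0b00000110) = 0b11001001; 0b11001001 ⊕ 0b10000100 = 0b01001101.
P2: D(K, 0b01111111) = 0b10110000; 0b10110000 ⊕ 0b00000110 = 0b10110110.
P3: D(K, 0b01100110) = 0b10101001; 0b10101001 ⊕ 0b01111111 = 0b11010110.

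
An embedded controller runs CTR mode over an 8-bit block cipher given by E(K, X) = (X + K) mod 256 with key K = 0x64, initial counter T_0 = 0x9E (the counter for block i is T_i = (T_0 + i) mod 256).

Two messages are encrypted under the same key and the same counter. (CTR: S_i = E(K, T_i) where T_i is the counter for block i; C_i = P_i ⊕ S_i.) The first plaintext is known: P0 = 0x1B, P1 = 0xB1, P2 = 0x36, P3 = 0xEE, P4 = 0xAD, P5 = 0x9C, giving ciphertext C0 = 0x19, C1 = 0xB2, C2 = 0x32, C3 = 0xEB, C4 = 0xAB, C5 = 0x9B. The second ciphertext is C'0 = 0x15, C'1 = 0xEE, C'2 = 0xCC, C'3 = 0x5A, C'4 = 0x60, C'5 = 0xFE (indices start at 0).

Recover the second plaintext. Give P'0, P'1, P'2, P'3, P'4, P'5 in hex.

P'0 = 0x17, P'1 = 0xED, P'2 = 0xC8, P'3 = 0x5F, P'4 = 0x66, P'5 = 0xF9

In CTR with a reused counter, both messages share the same keystream S_i, so C_i ⊕ C'_i = P_i ⊕ P'_i and thus P'_i = P_i ⊕ C_i ⊕ C'_i.
P'0: 0x1B ⊕ 0x19 ⊕ 0x15 = 0x17.
P'1: 0xB1 ⊕ 0xB2 ⊕ 0xEE = 0xED.
P'2: 0x36 ⊕ 0x32 ⊕ 0xCC = 0xC8.
P'3: 0xEE ⊕ 0xEB ⊕ 0x5A = 0x5F.
P'4: 0xAD ⊕ 0xAB ⊕ 0x60 = 0x66.
P'5: 0x9C ⊕ 0x9B ⊕ 0xFE = 0xF9.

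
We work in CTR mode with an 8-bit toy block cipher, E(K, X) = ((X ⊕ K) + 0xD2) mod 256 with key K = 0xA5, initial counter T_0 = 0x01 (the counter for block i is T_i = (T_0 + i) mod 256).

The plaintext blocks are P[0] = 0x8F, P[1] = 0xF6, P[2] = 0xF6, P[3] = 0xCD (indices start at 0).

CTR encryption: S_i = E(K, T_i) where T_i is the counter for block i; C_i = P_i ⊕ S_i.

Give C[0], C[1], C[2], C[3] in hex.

C[0] = 0xF9, C[1] = 0x8F, C[2] = 0x8E, C[3] = 0xBE

C[0]: T = 0x01, S = E(K, T) = 0x76; 0x8F ⊕ 0x76 = 0xF9.
C[1]: T = 0x02, S = E(K, T) = 0x79; 0xF6 ⊕ 0x79 = 0x8F.
C[2]: T = 0x03, S = E(K, T) = 0x78; 0xF6 ⊕ 0x78 = 0x8E.
C[3]: T = 0x04, S = E(K, T) = 0x73; 0xCD ⊕ 0x73 = 0xBE.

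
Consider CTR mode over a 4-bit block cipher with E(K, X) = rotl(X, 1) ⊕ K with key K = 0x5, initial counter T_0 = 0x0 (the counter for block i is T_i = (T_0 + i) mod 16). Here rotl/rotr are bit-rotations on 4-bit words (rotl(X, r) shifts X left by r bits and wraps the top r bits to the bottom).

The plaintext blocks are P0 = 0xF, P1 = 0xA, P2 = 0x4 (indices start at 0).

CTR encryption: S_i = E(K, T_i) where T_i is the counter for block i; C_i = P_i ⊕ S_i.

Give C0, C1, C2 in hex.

C0 = 0xA, C1 = 0xD, C2 = 0x5

C0: T = 0x0, S = E(K, T) = 0x5; 0xF ⊕ 0x5 = 0xA.
C1: T = 0x1, S = E(K, T) = 0x7; 0xA ⊕ 0x7 = 0xD.
C2: T = 0x2, S = E(K, T) = 0x1; 0x4 ⊕ 0x1 = 0x5.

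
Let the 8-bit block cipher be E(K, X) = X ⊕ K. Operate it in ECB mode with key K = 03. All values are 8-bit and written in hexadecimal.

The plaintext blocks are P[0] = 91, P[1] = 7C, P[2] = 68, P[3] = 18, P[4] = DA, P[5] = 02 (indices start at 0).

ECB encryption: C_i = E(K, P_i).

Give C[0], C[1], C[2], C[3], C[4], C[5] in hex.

C[0] = 92, C[1] = 7F, C[2] = 6B, C[3] = 1B, C[4] = D9, C[5] = 01

C[0]: E(K, 91) = 92.
C[1]: E(K, 7C) = 7F.
C[2]: E(K, 68) = 6B.
C[3]: E(K, 18) = 1B.
C[4]: E(K, DA) = D9.
C[5]: E(K, 02) = 01.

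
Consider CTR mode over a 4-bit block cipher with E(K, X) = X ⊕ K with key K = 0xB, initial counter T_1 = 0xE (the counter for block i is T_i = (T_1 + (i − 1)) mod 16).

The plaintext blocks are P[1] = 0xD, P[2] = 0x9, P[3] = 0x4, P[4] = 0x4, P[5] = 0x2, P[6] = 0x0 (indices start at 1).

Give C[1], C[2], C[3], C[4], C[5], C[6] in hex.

C[1] = 0x8, C[2] = 0xD, C[3] = 0xF, C[4] = 0xE, C[5] = 0xB, C[6] = 0x8

CTR encryption: S_i = E(K, T_i) where T_i is the counter for block i; C_i = P_i ⊕ S_i.
C[1]: T = 0xE, S = E(K, T) = 0x5; 0xD ⊕ 0x5 = 0x8.
C[2]: T = 0xF, S = E(K, T) = 0x4; 0x9 ⊕ 0x4 = 0xD.
C[3]: T = 0x0, S = E(K, T) = 0xB; 0x4 ⊕ 0xB = 0xF.
C[4]: T = 0x1, S = E(K, T) = 0xA; 0x4 ⊕ 0xA = 0xE.
C[5]: T = 0x2, S = E(K, T) = 0x9; 0x2 ⊕ 0x9 = 0xB.
C[6]: T = 0x3, S = E(K, T) = 0x8; 0x0 ⊕ 0x8 = 0x8.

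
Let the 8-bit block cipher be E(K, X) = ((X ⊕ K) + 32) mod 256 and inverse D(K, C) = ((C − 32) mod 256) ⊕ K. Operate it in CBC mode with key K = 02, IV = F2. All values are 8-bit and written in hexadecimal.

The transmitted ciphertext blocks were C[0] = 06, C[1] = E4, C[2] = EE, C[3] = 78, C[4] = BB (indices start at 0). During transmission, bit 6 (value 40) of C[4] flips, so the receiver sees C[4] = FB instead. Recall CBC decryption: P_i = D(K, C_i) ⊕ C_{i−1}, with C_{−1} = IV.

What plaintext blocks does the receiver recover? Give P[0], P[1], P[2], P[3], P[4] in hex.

Only C[4] changed, to FB. In CBC, a change in C_i garbles P_i and flips the same bit in P_{i+1}. Decrypting the received ciphertext:
P[0]: D(K, 06) = D6; D6 ⊕ F2 = 24.
P[1]: D(K, E4) = B0; B0 ⊕ 06 = B6.
P[2]: D(K, EE) = BE; BE ⊕ E4 = 5A.
P[3]: D(K, 78) = 44; 44 ⊕ EE = AA.
P[4]: D(K, FB) = CB; CB ⊕ 78 = B3.
Blocks that differ from the original plaintext: P[4].

P[0] = 24, P[1] = B6, P[2] = 5A, P[3] = AA, P[4] = B3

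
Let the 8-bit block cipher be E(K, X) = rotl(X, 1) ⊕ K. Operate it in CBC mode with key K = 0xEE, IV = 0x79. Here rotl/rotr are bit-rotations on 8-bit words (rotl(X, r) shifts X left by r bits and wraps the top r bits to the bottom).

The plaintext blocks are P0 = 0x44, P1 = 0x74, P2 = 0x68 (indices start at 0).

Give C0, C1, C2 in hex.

CBC encryption: C_i = E(K, P_i ⊕ C_{i−1}), with C_{−1} = IV.
C0: P0 ⊕ 0x79 = 0x3D; E(K, 0x3D) = 0x94.
C1: P1 ⊕ 0x94 = 0xE0; E(K, 0xE0) = 0x2F.
C2: P2 ⊕ 0x2F = 0x47; E(K, 0x47) = 0x60.

C0 = 0x94, C1 = 0x2F, C2 = 0x60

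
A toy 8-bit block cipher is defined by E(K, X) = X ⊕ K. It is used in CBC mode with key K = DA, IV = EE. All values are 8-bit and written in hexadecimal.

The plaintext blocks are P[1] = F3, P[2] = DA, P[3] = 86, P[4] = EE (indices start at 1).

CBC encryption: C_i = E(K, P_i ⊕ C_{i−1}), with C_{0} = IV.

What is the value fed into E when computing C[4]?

75

C[1]: P[1] ⊕ EE = 1D; E(K, 1D) = C7.
C[2]: P[2] ⊕ C7 = 1D; E(K, 1D) = C7.
C[3]: P[3] ⊕ C7 = 41; E(K, 41) = 9B.
C[4]: P[4] ⊕ 9B = 75; E(K, 75) = AF.
So the input to E for block [4] is 75.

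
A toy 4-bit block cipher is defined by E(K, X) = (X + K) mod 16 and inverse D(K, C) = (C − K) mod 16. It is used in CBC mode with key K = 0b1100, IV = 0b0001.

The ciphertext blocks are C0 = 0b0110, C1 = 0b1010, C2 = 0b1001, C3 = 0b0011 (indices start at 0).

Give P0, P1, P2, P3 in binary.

P0 = 0b1011, P1 = 0b1000, P2 = 0b0111, P3 = 0b1110

CBC decryption: P_i = D(K, C_i) ⊕ C_{i−1}, with C_{−1} = IV.
P0: D(K, 0b0110) = 0b1010; 0b1010 ⊕ 0b0001 = 0b1011.
P1: D(K, 0b1010) = 0b1110; 0b1110 ⊕ 0b0110 = 0b1000.
P2: D(K, 0b1001) = 0b1101; 0b1101 ⊕ 0b1010 = 0b0111.
P3: D(K, 0b0011) = 0b0111; 0b0111 ⊕ 0b1001 = 0b1110.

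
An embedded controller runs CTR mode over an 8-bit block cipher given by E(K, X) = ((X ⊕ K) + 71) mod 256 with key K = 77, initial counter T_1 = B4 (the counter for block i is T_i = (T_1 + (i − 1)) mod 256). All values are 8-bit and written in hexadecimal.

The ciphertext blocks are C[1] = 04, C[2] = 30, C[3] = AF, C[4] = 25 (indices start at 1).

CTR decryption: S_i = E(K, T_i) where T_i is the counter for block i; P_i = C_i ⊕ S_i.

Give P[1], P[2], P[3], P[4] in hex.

P[1] = 30, P[2] = 03, P[3] = 9D, P[4] = 14

P[1]: T = B4, S = E(K, T) = 34; 04 ⊕ 34 = 30.
P[2]: T = B5, S = E(K, T) = 33; 30 ⊕ 33 = 03.
P[3]: T = B6, S = E(K, T) = 32; AF ⊕ 32 = 9D.
P[4]: T = B7, S = E(K, T) = 31; 25 ⊕ 31 = 14.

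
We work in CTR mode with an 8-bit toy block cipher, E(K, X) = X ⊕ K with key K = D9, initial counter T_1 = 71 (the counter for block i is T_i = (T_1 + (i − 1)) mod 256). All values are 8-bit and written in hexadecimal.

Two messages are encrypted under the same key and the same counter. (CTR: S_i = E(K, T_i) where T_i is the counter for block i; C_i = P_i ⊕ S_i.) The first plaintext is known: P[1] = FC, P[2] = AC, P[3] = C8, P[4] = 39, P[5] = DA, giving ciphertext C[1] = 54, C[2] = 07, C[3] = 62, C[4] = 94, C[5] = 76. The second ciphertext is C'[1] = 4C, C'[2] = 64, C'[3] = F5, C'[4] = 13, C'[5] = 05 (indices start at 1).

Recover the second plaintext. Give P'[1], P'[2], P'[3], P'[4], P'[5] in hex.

P'[1] = E4, P'[2] = CF, P'[3] = 5F, P'[4] = BE, P'[5] = A9

In CTR with a reused counter, both messages share the same keystream S_i, so C_i ⊕ C'_i = P_i ⊕ P'_i and thus P'_i = P_i ⊕ C_i ⊕ C'_i.
P'[1]: FC ⊕ 54 ⊕ 4C = E4.
P'[2]: AC ⊕ 07 ⊕ 64 = CF.
P'[3]: C8 ⊕ 62 ⊕ F5 = 5F.
P'[4]: 39 ⊕ 94 ⊕ 13 = BE.
P'[5]: DA ⊕ 76 ⊕ 05 = A9.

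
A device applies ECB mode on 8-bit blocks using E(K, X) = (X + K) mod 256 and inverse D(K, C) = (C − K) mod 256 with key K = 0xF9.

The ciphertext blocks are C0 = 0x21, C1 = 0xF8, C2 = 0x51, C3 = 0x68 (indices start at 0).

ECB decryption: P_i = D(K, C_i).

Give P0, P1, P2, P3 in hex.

P0 = 0x28, P1 = 0xFF, P2 = 0x58, P3 = 0x6F

P0: D(K, 0x21) = 0x28.
P1: D(K, 0xF8) = 0xFF.
P2: D(K, 0x51) = 0x58.
P3: D(K, 0x68) = 0x6F.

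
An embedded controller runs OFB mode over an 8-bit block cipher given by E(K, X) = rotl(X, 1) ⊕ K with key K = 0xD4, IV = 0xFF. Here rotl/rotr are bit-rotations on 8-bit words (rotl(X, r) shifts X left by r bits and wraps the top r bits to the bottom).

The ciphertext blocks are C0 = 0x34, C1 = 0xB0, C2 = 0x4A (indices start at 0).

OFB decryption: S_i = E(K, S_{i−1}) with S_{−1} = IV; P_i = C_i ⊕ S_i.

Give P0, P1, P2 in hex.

P0: S = E(K, 0xFF) = 0x2B; 0x34 ⊕ 0x2B = 0x1F.
P1: S = E(K, 0x2B) = 0x82; 0xB0 ⊕ 0x82 = 0x32.
P2: S = E(K, 0x82) = 0xD1; 0x4A ⊕ 0xD1 = 0x9B.

P0 = 0x1F, P1 = 0x32, P2 = 0x9B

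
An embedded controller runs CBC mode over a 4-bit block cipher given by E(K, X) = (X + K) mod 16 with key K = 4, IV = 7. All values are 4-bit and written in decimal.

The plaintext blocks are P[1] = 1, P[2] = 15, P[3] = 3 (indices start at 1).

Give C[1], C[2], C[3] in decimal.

C[1] = 10, C[2] = 9, C[3] = 14

CBC encryption: C_i = E(K, P_i ⊕ C_{i−1}), with C_{0} = IV.
C[1]: P[1] ⊕ 7 = 6; E(K, 6) = 10.
C[2]: P[2] ⊕ 10 = 5; E(K, 5) = 9.
C[3]: P[3] ⊕ 9 = 10; E(K, 10) = 14.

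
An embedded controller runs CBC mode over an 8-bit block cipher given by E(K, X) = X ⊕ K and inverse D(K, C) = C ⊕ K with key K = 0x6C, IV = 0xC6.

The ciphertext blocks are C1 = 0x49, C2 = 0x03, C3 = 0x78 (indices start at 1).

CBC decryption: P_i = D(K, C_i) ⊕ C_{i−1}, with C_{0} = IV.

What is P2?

P2: D(K, 0x03) = 0x6F; 0x6F ⊕ 0x49 = 0x26.

P2 = 0x26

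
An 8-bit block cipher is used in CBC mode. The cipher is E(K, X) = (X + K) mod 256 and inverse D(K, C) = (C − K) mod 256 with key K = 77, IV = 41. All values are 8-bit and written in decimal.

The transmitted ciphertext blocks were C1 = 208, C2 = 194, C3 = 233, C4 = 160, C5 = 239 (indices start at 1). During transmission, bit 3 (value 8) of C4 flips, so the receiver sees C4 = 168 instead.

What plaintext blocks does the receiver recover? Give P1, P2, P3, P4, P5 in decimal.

P1 = 170, P2 = 165, P3 = 94, P4 = 178, P5 = 10

CBC decryption: P_i = D(K, C_i) ⊕ C_{i−1}, with C_{0} = IV.
Only C4 changed, to 168. In CBC, a change in C_i garbles P_i and flips the same bit in P_{i+1}. Decrypting the received ciphertext:
P1: D(K, 208) = 131; 131 ⊕ 41 = 170.
P2: D(K, 194) = 117; 117 ⊕ 208 = 165.
P3: D(K, 233) = 156; 156 ⊕ 194 = 94.
P4: D(K, 168) = 91; 91 ⊕ 233 = 178.
P5: D(K, 239) = 162; 162 ⊕ 168 = 10.
Blocks that differ from the original plaintext: P4, P5.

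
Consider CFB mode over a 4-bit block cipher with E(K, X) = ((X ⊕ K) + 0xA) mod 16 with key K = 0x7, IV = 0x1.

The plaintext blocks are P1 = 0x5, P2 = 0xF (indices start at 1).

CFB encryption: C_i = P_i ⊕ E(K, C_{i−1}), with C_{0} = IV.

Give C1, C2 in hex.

C1: E(K, 0x1) = 0x0; 0x5 ⊕ 0x0 = 0x5.
C2: E(K, 0x5) = 0xC; 0xF ⊕ 0xC = 0x3.

C1 = 0x5, C2 = 0x3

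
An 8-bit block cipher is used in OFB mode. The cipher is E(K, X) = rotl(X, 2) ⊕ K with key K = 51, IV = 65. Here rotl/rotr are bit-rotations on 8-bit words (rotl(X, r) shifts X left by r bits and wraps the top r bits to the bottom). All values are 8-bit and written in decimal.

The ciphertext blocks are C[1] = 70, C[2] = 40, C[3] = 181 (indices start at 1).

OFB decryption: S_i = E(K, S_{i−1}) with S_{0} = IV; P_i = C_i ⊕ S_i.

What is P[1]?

P[1]: S = E(K, 65) = 54; 70 ⊕ 54 = 112.

P[1] = 112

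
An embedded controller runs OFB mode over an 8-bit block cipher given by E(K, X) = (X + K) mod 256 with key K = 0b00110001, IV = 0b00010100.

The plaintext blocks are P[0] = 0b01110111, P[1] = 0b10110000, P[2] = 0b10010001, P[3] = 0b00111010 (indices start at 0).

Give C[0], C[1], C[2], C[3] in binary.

OFB encryption: S_i = E(K, S_{i−1}) with S_{−1} = IV; C_i = P_i ⊕ S_i.
C[0]: S = E(K, 0b00010100) = 0b01000101; 0b01110111 ⊕ 0b01000101 = 0b00110010.
C[1]: S = E(K, 0b01000101) = 0b01110110; 0b10110000 ⊕ 0b01110110 = 0b11000110.
C[2]: S = E(K, 0b01110110) = 0b10100111; 0b10010001 ⊕ 0b10100111 = 0b00110110.
C[3]: S = E(K, 0b10100111) = 0b11011000; 0b00111010 ⊕ 0b11011000 = 0b11100010.

C[0] = 0b00110010, C[1] = 0b11000110, C[2] = 0b00110110, C[3] = 0b11100010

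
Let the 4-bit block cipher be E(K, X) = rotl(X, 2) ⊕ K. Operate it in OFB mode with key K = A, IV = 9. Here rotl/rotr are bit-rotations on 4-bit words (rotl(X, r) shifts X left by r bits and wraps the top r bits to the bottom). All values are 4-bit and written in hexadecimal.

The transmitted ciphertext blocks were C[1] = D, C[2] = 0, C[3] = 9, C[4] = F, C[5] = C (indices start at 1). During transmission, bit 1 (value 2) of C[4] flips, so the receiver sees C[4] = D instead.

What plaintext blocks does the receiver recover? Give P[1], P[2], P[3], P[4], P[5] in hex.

OFB decryption: S_i = E(K, S_{i−1}) with S_{0} = IV; P_i = C_i ⊕ S_i.
Only C[4] changed, to D. In OFB, a change in C_i flips the same bit in P_i only; the keystream is unaffected. Decrypting the received ciphertext:
P[1]: S = E(K, 9) = C; D ⊕ C = 1.
P[2]: S = E(K, C) = 9; 0 ⊕ 9 = 9.
P[3]: S = E(K, 9) = C; 9 ⊕ C = 5.
P[4]: S = E(K, C) = 9; D ⊕ 9 = 4.
P[5]: S = E(K, 9) = C; C ⊕ C = 0.
Blocks that differ from the original plaintext: P[4].

P[1] = 1, P[2] = 9, P[3] = 5, P[4] = 4, P[5] = 0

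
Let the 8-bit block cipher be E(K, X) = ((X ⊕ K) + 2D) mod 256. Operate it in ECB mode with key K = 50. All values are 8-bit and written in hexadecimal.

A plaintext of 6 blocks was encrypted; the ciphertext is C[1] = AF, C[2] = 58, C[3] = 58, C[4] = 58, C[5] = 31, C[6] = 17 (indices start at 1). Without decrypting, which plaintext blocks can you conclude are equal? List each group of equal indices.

ECB encrypts each block independently with the same key, so equal ciphertext blocks imply equal plaintext blocks.
C[2] = C[3] = C[4] = 58, so P[2] = P[3] = P[4].

P[2] = P[3] = P[4]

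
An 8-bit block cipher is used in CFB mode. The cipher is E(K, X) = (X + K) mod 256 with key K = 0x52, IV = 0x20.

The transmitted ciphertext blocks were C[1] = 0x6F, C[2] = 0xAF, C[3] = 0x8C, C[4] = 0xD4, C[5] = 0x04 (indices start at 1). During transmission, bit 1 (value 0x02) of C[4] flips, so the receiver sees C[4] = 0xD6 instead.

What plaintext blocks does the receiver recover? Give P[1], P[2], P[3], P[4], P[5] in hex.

P[1] = 0x1D, P[2] = 0x6E, P[3] = 0x8D, P[4] = 0x08, P[5] = 0x2C

CFB decryption: P_i = C_i ⊕ E(K, C_{i−1}), with C_{0} = IV.
Only C[4] changed, to 0xD6. In CFB, a change in C_i flips the same bit in P_i and garbles P_{i+1}. Decrypting the received ciphertext:
P[1]: E(K, 0x20) = 0x72; 0x6F ⊕ 0x72 = 0x1D.
P[2]: E(K, 0x6F) = 0xC1; 0xAF ⊕ 0xC1 = 0x6E.
P[3]: E(K, 0xAF) = 0x01; 0x8C ⊕ 0x01 = 0x8D.
P[4]: E(K, 0x8C) = 0xDE; 0xD6 ⊕ 0xDE = 0x08.
P[5]: E(K, 0xD6) = 0x28; 0x04 ⊕ 0x28 = 0x2C.
Blocks that differ from the original plaintext: P[4], P[5].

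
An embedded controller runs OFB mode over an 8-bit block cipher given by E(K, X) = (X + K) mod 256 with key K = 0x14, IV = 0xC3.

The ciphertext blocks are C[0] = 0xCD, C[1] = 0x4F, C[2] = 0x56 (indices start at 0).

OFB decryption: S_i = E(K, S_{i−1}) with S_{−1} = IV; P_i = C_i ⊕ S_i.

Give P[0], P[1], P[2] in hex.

P[0]: S = E(K, 0xC3) = 0xD7; 0xCD ⊕ 0xD7 = 0x1A.
P[1]: S = E(K, 0xD7) = 0xEB; 0x4F ⊕ 0xEB = 0xA4.
P[2]: S = E(K, 0xEB) = 0xFF; 0x56 ⊕ 0xFF = 0xA9.

P[0] = 0x1A, P[1] = 0xA4, P[2] = 0xA9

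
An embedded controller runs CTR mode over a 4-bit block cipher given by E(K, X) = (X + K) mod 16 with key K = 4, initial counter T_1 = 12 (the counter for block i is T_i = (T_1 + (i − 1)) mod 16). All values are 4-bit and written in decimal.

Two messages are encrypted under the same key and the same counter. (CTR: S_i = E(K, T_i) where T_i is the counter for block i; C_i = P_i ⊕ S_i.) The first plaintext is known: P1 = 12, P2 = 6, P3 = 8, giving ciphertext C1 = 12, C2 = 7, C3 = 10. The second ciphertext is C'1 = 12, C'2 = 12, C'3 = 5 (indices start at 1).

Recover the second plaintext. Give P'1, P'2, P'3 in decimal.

In CTR with a reused counter, both messages share the same keystream S_i, so C_i ⊕ C'_i = P_i ⊕ P'_i and thus P'_i = P_i ⊕ C_i ⊕ C'_i.
P'1: 12 ⊕ 12 ⊕ 12 = 12.
P'2: 6 ⊕ 7 ⊕ 12 = 13.
P'3: 8 ⊕ 10 ⊕ 5 = 7.

P'1 = 12, P'2 = 13, P'3 = 7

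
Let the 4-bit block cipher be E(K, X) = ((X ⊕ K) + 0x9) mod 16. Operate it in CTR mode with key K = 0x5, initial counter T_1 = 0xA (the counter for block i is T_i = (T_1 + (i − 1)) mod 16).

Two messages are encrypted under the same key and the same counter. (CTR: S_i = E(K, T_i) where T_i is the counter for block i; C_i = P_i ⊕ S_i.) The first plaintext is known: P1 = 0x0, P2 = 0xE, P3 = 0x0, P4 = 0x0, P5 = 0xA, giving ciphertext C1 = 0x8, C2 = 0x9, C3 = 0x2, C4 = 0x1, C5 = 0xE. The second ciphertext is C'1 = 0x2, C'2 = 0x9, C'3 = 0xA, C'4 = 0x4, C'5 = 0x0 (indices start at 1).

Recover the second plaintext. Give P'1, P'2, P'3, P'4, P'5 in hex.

P'1 = 0xA, P'2 = 0xE, P'3 = 0x8, P'4 = 0x5, P'5 = 0x4

In CTR with a reused counter, both messages share the same keystream S_i, so C_i ⊕ C'_i = P_i ⊕ P'_i and thus P'_i = P_i ⊕ C_i ⊕ C'_i.
P'1: 0x0 ⊕ 0x8 ⊕ 0x2 = 0xA.
P'2: 0xE ⊕ 0x9 ⊕ 0x9 = 0xE.
P'3: 0x0 ⊕ 0x2 ⊕ 0xA = 0x8.
P'4: 0x0 ⊕ 0x1 ⊕ 0x4 = 0x5.
P'5: 0xA ⊕ 0xE ⊕ 0x0 = 0x4.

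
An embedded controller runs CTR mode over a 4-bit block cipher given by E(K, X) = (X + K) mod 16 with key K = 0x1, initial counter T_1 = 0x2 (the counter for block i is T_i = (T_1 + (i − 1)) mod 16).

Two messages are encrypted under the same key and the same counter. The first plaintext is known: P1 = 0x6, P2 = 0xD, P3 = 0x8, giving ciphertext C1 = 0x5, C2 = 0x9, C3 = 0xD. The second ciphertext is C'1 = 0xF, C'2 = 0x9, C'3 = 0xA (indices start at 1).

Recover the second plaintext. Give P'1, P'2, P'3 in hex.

P'1 = 0xC, P'2 = 0xD, P'3 = 0xF

In CTR with a reused counter, both messages share the same keystream S_i, so C_i ⊕ C'_i = P_i ⊕ P'_i and thus P'_i = P_i ⊕ C_i ⊕ C'_i.
P'1: 0x6 ⊕ 0x5 ⊕ 0xF = 0xC.
P'2: 0xD ⊕ 0x9 ⊕ 0x9 = 0xD.
P'3: 0x8 ⊕ 0xD ⊕ 0xA = 0xF.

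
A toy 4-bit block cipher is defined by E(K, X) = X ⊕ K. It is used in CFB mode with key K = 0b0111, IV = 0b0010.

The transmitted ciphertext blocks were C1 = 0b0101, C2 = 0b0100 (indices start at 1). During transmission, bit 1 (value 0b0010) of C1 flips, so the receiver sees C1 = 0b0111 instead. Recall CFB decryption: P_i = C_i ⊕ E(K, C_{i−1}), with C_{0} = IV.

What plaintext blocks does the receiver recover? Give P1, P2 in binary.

Only C1 changed, to 0b0111. In CFB, a change in C_i flips the same bit in P_i and garbles P_{i+1}. Decrypting the received ciphertext:
P1: E(K, 0b0010) = 0b0101; 0b0111 ⊕ 0b0101 = 0b0010.
P2: E(K, 0b0111) = 0b0000; 0b0100 ⊕ 0b0000 = 0b0100.
Blocks that differ from the original plaintext: P1, P2.

P1 = 0b0010, P2 = 0b0100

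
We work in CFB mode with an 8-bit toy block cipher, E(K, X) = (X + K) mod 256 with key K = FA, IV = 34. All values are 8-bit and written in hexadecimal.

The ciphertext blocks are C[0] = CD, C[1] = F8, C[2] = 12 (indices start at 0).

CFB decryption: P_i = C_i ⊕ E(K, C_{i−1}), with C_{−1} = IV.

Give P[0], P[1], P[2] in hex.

P[0]: E(K, 34) = 2E; CD ⊕ 2E = E3.
P[1]: E(K, CD) = C7; F8 ⊕ C7 = 3F.
P[2]: E(K, F8) = F2; 12 ⊕ F2 = E0.

P[0] = E3, P[1] = 3F, P[2] = E0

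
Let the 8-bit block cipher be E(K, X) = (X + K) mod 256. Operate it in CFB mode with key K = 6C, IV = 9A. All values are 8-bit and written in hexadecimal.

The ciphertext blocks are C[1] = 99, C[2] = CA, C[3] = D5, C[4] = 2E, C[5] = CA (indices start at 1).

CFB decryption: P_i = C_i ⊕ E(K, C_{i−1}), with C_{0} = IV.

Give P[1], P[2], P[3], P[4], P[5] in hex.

P[1]: E(K, 9A) = 06; 99 ⊕ 06 = 9F.
P[2]: E(K, 99) = 05; CA ⊕ 05 = CF.
P[3]: E(K, CA) = 36; D5 ⊕ 36 = E3.
P[4]: E(K, D5) = 41; 2E ⊕ 41 = 6F.
P[5]: E(K, 2E) = 9A; CA ⊕ 9A = 50.

P[1] = 9F, P[2] = CF, P[3] = E3, P[4] = 6F, P[5] = 50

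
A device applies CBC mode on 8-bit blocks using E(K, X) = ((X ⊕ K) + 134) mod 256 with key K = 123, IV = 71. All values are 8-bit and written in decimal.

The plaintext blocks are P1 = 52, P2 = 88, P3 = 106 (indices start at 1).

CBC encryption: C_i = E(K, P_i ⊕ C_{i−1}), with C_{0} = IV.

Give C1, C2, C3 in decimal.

C1 = 142, C2 = 51, C3 = 168

C1: P1 ⊕ 71 = 115; E(K, 115) = 142.
C2: P2 ⊕ 142 = 214; E(K, 214) = 51.
C3: P3 ⊕ 51 = 89; E(K, 89) = 168.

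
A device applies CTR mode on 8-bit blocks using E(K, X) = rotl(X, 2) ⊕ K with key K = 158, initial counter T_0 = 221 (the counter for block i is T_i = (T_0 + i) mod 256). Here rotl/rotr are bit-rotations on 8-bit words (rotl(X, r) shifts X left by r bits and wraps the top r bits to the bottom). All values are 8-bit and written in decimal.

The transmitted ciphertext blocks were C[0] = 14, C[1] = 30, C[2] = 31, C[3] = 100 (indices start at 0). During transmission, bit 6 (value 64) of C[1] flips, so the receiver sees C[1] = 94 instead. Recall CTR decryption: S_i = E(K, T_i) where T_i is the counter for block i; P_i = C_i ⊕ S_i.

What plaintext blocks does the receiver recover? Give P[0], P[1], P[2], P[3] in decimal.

P[0] = 231, P[1] = 187, P[2] = 254, P[3] = 121

Only C[1] changed, to 94. In CTR, a change in C_i flips the same bit in P_i only; the keystream is unaffected. Decrypting the received ciphertext:
P[0]: T = 221, S = E(K, T) = 233; 14 ⊕ 233 = 231.
P[1]: T = 222, S = E(K, T) = 229; 94 ⊕ 229 = 187.
P[2]: T = 223, S = E(K, T) = 225; 31 ⊕ 225 = 254.
P[3]: T = 224, S = E(K, T) = 29; 100 ⊕ 29 = 121.
Blocks that differ from the original plaintext: P[1].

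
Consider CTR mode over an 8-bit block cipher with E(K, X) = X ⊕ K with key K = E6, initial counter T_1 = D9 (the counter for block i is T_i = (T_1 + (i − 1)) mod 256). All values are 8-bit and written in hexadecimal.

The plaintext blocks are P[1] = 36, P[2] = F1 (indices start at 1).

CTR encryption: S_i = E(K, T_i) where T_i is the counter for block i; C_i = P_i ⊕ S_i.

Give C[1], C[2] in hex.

C[1]: T = D9, S = E(K, T) = 3F; 36 ⊕ 3F = 09.
C[2]: T = DA, S = E(K, T) = 3C; F1 ⊕ 3C = CD.

C[1] = 09, C[2] = CD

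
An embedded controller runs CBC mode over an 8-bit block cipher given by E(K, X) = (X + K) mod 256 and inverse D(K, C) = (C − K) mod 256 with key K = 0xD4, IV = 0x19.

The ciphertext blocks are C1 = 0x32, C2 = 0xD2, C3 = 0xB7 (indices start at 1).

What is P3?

P3 = 0x31

CBC decryption: P_i = D(K, C_i) ⊕ C_{i−1}, with C_{0} = IV.
P3: D(K, 0xB7) = 0xE3; 0xE3 ⊕ 0xD2 = 0x31.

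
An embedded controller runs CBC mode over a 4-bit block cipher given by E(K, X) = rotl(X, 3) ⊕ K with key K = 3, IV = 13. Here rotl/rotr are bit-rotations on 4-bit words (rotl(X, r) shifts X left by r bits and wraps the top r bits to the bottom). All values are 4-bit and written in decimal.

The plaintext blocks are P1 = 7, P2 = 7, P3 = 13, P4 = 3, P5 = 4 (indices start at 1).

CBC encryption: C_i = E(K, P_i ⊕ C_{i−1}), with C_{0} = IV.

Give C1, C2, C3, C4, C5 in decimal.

C1 = 6, C2 = 11, C3 = 0, C4 = 10, C5 = 4

C1: P1 ⊕ 13 = 10; E(K, 10) = 6.
C2: P2 ⊕ 6 = 1; E(K, 1) = 11.
C3: P3 ⊕ 11 = 6; E(K, 6) = 0.
C4: P4 ⊕ 0 = 3; E(K, 3) = 10.
C5: P5 ⊕ 10 = 14; E(K, 14) = 4.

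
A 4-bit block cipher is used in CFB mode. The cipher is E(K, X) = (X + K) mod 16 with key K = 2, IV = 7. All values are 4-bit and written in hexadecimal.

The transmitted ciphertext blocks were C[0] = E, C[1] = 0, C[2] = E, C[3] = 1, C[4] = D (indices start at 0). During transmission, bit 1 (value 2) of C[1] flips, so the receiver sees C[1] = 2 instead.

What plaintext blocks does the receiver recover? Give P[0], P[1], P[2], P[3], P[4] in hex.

P[0] = 7, P[1] = 2, P[2] = A, P[3] = 1, P[4] = E

CFB decryption: P_i = C_i ⊕ E(K, C_{i−1}), with C_{−1} = IV.
Only C[1] changed, to 2. In CFB, a change in C_i flips the same bit in P_i and garbles P_{i+1}. Decrypting the received ciphertext:
P[0]: E(K, 7) = 9; E ⊕ 9 = 7.
P[1]: E(K, E) = 0; 2 ⊕ 0 = 2.
P[2]: E(K, 2) = 4; E ⊕ 4 = A.
P[3]: E(K, E) = 0; 1 ⊕ 0 = 1.
P[4]: E(K, 1) = 3; D ⊕ 3 = E.
Blocks that differ from the original plaintext: P[1], P[2].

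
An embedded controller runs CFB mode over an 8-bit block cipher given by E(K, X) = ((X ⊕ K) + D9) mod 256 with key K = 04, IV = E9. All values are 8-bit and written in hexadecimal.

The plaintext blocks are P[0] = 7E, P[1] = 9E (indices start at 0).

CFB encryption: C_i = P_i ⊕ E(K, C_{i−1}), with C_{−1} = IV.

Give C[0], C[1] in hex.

C[0] = B8, C[1] = 0B

C[0]: E(K, E9) = C6; 7E ⊕ C6 = B8.
C[1]: E(K, B8) = 95; 9E ⊕ 95 = 0B.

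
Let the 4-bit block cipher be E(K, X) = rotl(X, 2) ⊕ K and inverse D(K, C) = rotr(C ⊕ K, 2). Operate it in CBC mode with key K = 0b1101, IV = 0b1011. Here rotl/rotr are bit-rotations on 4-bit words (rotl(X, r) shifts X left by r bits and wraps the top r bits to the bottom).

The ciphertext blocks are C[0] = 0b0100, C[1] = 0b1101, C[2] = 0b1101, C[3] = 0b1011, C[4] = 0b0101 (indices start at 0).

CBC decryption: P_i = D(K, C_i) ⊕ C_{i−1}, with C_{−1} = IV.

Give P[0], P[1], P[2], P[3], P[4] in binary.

P[0] = 0b1101, P[1] = 0b0100, P[2] = 0b1101, P[3] = 0b0100, P[4] = 0b1001

P[0]: D(K, 0b0100) = 0b0110; 0b0110 ⊕ 0b1011 = 0b1101.
P[1]: D(K, 0b1101) = 0b0000; 0b0000 ⊕ 0b0100 = 0b0100.
P[2]: D(K, 0b1101) = 0b0000; 0b0000 ⊕ 0b1101 = 0b1101.
P[3]: D(K, 0b1011) = 0b1001; 0b1001 ⊕ 0b1101 = 0b0100.
P[4]: D(K, 0b0101) = 0b0010; 0b0010 ⊕ 0b1011 = 0b1001.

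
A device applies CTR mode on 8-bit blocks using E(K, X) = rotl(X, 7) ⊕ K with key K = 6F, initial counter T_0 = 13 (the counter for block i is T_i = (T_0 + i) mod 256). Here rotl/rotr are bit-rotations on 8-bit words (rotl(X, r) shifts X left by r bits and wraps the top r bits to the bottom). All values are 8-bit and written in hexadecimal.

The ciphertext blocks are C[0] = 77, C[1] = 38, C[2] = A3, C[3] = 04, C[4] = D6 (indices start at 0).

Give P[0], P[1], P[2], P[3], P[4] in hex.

P[0] = 91, P[1] = 5D, P[2] = 46, P[3] = 60, P[4] = 32

CTR decryption: S_i = E(K, T_i) where T_i is the counter for block i; P_i = C_i ⊕ S_i.
P[0]: T = 13, S = E(K, T) = E6; 77 ⊕ E6 = 91.
P[1]: T = 14, S = E(K, T) = 65; 38 ⊕ 65 = 5D.
P[2]: T = 15, S = E(K, T) = E5; A3 ⊕ E5 = 46.
P[3]: T = 16, S = E(K, T) = 64; 04 ⊕ 64 = 60.
P[4]: T = 17, S = E(K, T) = E4; D6 ⊕ E4 = 32.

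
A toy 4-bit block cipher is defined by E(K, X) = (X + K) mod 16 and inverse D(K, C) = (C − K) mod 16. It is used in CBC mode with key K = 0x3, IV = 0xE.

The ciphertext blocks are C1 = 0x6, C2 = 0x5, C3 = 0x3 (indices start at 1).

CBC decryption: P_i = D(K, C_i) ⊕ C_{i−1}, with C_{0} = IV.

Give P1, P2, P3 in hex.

P1: D(K, 0x6) = 0x3; 0x3 ⊕ 0xE = 0xD.
P2: D(K, 0x5) = 0x2; 0x2 ⊕ 0x6 = 0x4.
P3: D(K, 0x3) = 0x0; 0x0 ⊕ 0x5 = 0x5.

P1 = 0xD, P2 = 0x4, P3 = 0x5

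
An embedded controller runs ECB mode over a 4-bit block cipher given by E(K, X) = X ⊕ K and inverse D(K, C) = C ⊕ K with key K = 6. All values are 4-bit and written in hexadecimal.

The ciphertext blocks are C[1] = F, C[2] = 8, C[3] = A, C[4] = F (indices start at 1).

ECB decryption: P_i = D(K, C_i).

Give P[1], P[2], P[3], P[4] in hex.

P[1]: D(K, F) = 9.
P[2]: D(K, 8) = E.
P[3]: D(K, A) = C.
P[4]: D(K, F) = 9.

P[1] = 9, P[2] = E, P[3] = C, P[4] = 9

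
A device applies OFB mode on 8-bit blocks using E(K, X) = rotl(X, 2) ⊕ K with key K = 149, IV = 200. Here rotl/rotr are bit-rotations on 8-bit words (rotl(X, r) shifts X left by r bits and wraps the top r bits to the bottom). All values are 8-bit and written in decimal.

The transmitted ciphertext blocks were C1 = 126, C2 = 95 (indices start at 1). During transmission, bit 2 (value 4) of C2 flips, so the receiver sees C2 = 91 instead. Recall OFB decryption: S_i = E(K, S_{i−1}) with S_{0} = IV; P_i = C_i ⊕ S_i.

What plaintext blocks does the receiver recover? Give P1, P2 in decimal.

Only C2 changed, to 91. In OFB, a change in C_i flips the same bit in P_i only; the keystream is unaffected. Decrypting the received ciphertext:
P1: S = E(K, 200) = 182; 126 ⊕ 182 = 200.
P2: S = E(K, 182) = 79; 91 ⊕ 79 = 20.
Blocks that differ from the original plaintext: P2.

P1 = 200, P2 = 20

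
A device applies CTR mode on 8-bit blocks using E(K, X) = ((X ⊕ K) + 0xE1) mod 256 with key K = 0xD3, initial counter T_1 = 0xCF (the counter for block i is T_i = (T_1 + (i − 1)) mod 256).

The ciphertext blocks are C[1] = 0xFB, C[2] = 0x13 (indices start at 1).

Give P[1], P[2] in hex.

CTR decryption: S_i = E(K, T_i) where T_i is the counter for block i; P_i = C_i ⊕ S_i.
P[1]: T = 0xCF, S = E(K, T) = 0xFD; 0xFB ⊕ 0xFD = 0x06.
P[2]: T = 0xD0, S = E(K, T) = 0xE4; 0x13 ⊕ 0xE4 = 0xF7.

P[1] = 0x06, P[2] = 0xF7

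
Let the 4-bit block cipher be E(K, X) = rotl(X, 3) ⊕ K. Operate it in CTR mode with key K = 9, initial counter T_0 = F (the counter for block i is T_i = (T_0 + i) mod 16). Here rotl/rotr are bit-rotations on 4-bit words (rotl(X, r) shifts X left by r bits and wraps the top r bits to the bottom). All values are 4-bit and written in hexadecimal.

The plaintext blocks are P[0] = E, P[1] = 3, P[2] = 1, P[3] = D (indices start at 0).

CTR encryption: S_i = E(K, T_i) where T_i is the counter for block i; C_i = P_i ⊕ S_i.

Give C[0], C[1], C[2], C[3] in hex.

C[0]: T = F, S = E(K, T) = 6; E ⊕ 6 = 8.
C[1]: T = 0, S = E(K, T) = 9; 3 ⊕ 9 = A.
C[2]: T = 1, S = E(K, T) = 1; 1 ⊕ 1 = 0.
C[3]: T = 2, S = E(K, T) = 8; D ⊕ 8 = 5.

C[0] = 8, C[1] = A, C[2] = 0, C[3] = 5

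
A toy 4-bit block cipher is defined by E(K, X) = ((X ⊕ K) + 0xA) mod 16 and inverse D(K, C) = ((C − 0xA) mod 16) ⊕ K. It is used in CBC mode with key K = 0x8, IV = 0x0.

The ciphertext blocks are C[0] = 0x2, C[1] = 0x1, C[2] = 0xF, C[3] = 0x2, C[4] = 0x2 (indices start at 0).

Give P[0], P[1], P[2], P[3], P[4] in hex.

CBC decryption: P_i = D(K, C_i) ⊕ C_{i−1}, with C_{−1} = IV.
P[0]: D(K, 0x2) = 0x0; 0x0 ⊕ 0x0 = 0x0.
P[1]: D(K, 0x1) = 0xF; 0xF ⊕ 0x2 = 0xD.
P[2]: D(K, 0xF) = 0xD; 0xD ⊕ 0x1 = 0xC.
P[3]: D(K, 0x2) = 0x0; 0x0 ⊕ 0xF = 0xF.
P[4]: D(K, 0x2) = 0x0; 0x0 ⊕ 0x2 = 0x2.

P[0] = 0x0, P[1] = 0xD, P[2] = 0xC, P[3] = 0xF, P[4] = 0x2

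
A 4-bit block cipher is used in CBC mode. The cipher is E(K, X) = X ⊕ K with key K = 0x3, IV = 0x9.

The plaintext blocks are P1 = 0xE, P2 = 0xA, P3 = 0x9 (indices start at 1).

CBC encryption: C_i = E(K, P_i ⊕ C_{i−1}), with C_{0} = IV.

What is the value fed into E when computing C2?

C1: P1 ⊕ 0x9 = 0x7; E(K, 0x7) = 0x4.
C2: P2 ⊕ 0x4 = 0xE; E(K, 0xE) = 0xD.
So the input to E for block 2 is 0xE.

0xE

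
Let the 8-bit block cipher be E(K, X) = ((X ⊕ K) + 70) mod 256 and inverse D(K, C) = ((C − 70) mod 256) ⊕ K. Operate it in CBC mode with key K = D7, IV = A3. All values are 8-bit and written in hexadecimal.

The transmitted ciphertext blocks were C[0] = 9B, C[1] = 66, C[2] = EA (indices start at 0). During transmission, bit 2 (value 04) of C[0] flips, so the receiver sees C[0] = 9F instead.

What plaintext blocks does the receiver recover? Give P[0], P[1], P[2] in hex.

P[0] = 5B, P[1] = BE, P[2] = CB

CBC decryption: P_i = D(K, C_i) ⊕ C_{i−1}, with C_{−1} = IV.
Only C[0] changed, to 9F. In CBC, a change in C_i garbles P_i and flips the same bit in P_{i+1}. Decrypting the received ciphertext:
P[0]: D(K, 9F) = F8; F8 ⊕ A3 = 5B.
P[1]: D(K, 66) = 21; 21 ⊕ 9F = BE.
P[2]: D(K, EA) = AD; AD ⊕ 66 = CB.
Blocks that differ from the original plaintext: P[0], P[1].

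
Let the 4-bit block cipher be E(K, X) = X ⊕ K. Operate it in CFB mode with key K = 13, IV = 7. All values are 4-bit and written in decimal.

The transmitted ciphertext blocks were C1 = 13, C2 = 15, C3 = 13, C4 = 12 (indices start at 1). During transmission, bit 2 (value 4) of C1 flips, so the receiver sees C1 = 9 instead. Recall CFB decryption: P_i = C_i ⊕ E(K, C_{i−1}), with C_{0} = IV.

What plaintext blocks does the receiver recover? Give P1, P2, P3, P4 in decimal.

Only C1 changed, to 9. In CFB, a change in C_i flips the same bit in P_i and garbles P_{i+1}. Decrypting the received ciphertext:
P1: E(K, 7) = 10; 9 ⊕ 10 = 3.
P2: E(K, 9) = 4; 15 ⊕ 4 = 11.
P3: E(K, 15) = 2; 13 ⊕ 2 = 15.
P4: E(K, 13) = 0; 12 ⊕ 0 = 12.
Blocks that differ from the original plaintext: P1, P2.

P1 = 3, P2 = 11, P3 = 15, P4 = 12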